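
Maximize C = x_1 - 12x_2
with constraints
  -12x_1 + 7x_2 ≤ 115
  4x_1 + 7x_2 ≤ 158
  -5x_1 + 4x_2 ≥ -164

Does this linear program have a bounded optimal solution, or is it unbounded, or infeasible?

Extreme points and C = x_1 - 12x_2:
  (43/16, 589/28) → C = -27971/112
  (-1608/13, -2543/13) → C = 28908/13
  (1780/51, 134/51) → C = 172/51
The feasible region has finitely many vertices and no improving ray; the maximum is 28908/13 at (-1608/13, -2543/13).

bounded optimum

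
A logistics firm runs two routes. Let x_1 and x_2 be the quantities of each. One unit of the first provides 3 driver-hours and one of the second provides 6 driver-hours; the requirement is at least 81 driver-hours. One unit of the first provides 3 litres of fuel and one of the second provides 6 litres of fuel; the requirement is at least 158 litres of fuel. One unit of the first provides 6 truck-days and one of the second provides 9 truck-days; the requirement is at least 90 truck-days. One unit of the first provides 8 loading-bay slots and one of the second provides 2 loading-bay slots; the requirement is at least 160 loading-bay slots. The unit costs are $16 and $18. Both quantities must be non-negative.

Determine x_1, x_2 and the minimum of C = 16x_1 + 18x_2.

x_1 = 46/3, x_2 = 56/3, minimum C = 1744/3

Corner points and C = 16x_1 + 18x_2:
  (0, 80) → C = 1440
  (158/3, 0) → C = 2528/3
  (46/3, 56/3) → C = 1744/3
The feasible region is unbounded (it extends along (0, 1), (1, 0)), but C strictly increases along every unbounded feasible direction, so there is no improving ray and the minimum is attained at a vertex.

The binding constraints are 3x_1 + 6x_2 = 158 and 8x_1 + 2x_2 = 160.
Solving simultaneously gives x_1 = 46/3, x_2 = 56/3.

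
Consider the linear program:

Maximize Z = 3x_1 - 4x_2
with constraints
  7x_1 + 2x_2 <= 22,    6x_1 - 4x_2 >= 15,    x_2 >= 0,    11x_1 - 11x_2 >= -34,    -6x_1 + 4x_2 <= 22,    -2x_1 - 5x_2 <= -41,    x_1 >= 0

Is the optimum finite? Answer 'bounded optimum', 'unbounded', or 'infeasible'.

infeasible

The boundaries 7x_1 + 2x_2 = 22 and 6x_1 - 4x_2 = 15 meet at (59/20, 27/40), but that point violates -2x_1 - 5x_2 ≤ -41. Every candidate vertex is excluded by some other constraint, so the feasible region is empty.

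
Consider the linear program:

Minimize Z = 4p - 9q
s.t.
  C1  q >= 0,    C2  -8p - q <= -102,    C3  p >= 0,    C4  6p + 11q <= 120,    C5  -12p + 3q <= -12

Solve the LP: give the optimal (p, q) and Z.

Corner points and Z = 4p - 9q:
  (51/4, 0) → Z = 51
  (20, 0) → Z = 80
  (501/41, 174/41) → Z = 438/41

The binding constraints are -8p - q = -102 and 6p + 11q = 120.
Solving simultaneously gives p = 501/41, q = 174/41.

p = 501/41, q = 174/41, minimum Z = 438/41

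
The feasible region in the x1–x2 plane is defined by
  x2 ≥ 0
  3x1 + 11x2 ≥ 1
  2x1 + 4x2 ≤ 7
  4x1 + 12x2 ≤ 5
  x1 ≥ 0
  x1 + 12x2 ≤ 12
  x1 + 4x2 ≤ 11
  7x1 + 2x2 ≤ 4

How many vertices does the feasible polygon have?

Pairwise boundary intersections that survive every other constraint:
  (1/3, 0)
  (4/7, 0)
  (0, 1/11)
  (0, 5/12)
  (1/2, 1/4)

5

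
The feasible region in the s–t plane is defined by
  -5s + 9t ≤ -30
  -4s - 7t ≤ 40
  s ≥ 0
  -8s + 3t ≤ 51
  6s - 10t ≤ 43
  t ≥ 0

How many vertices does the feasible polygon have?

3

Of the 15 pairwise boundary intersections, those satisfying every inequality are:
  (87/4, 35/4)
  (6, 0)
  (43/6, 0)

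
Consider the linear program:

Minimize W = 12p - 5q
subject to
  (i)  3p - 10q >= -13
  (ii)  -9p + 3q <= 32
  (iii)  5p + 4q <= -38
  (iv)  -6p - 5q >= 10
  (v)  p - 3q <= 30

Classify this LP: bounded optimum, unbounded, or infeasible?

Vertices and W = 12p - 5q:
  (-242/51, -182/51) → W = -1994/51
  (-31/4, -151/12) → W = -361/12
  (6/19, -188/19) → W = 1012/19
The feasible region has finitely many vertices and no improving ray; the minimum is -1994/51 at (-242/51, -182/51).

bounded optimum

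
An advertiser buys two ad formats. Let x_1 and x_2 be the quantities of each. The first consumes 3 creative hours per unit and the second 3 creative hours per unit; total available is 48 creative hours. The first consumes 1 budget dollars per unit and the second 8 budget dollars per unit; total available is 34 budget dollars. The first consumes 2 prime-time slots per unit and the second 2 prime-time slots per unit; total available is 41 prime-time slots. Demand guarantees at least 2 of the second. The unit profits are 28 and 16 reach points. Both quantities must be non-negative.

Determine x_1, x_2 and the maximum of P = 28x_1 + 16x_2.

x_1 = 14, x_2 = 2, maximum P = 424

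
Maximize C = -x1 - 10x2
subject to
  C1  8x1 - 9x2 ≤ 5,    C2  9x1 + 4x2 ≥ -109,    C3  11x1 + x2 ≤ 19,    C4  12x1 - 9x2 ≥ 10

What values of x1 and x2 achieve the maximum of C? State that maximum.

Corner points and C = -x1 - 10x2:
  (176/107, 97/107) → C = -1146/107
  (5/4, 5/9) → C = -245/36
  (181/111, 118/111) → C = -1361/111

At the optimal vertex, 8x1 - 9x2 = 5 and 12x1 - 9x2 = 10.
Solving simultaneously gives x1 = 5/4, x2 = 5/9.

x1 = 5/4, x2 = 5/9, maximum C = -245/36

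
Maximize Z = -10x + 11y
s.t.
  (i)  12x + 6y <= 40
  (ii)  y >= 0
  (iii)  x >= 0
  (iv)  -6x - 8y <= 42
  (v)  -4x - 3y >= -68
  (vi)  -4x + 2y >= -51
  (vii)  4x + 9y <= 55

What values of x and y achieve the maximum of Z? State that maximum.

x = 0, y = 55/9, maximum Z = 605/9

Extreme points and Z = -10x + 11y:
  (10/3, 0) → Z = -100/3
  (5/14, 125/21) → Z = 1300/21
  (0, 0) → Z = 0
  (0, 55/9) → Z = 605/9

The optimum lies where x = 0 and 4x + 9y = 55.
Solving simultaneously gives x = 0, y = 55/9.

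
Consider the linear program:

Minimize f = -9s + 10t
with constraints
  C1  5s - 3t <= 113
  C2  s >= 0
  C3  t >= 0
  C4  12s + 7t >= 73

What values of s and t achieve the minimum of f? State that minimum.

s = 113/5, t = 0, minimum f = -1017/5

The feasible region is unbounded (it extends along (0, 1), (3, 5)), but f strictly increases along every unbounded feasible direction, so there is no improving ray and the minimum is attained at a vertex.

The optimum lies where 5s - 3t = 113 and t = 0.
Solving simultaneously gives s = 113/5, t = 0.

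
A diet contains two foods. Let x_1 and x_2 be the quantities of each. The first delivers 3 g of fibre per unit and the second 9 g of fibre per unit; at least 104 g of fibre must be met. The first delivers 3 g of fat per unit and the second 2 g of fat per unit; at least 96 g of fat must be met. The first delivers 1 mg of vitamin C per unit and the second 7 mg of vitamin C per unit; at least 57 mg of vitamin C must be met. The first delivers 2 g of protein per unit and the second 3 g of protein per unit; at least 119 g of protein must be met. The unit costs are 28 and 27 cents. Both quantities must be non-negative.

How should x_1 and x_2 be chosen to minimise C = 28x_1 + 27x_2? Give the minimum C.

Vertices and C = 28x_1 + 27x_2:
  (0, 48) → C = 1296
  (119/2, 0) → C = 1666
  (10, 33) → C = 1171
The feasible region is unbounded (it extends along (0, 1), (1, 0)), but C strictly increases along every unbounded feasible direction, so there is no improving ray and the minimum is attained at a vertex.

x_1 = 10, x_2 = 33, minimum C = 1171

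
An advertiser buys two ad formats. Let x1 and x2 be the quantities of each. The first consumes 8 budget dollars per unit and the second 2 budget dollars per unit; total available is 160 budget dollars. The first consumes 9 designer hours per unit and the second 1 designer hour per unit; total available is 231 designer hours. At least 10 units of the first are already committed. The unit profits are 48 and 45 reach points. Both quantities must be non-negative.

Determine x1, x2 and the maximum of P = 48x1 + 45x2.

x1 = 10, x2 = 40, maximum P = 2280

Feasible corners and P = 48x1 + 45x2:
  (20, 0) → P = 960
  (10, 0) → P = 480
  (10, 40) → P = 2280

At the optimal vertex, 8x1 + 2x2 = 160 and x1 = 10.
Solving simultaneously gives x1 = 10, x2 = 40.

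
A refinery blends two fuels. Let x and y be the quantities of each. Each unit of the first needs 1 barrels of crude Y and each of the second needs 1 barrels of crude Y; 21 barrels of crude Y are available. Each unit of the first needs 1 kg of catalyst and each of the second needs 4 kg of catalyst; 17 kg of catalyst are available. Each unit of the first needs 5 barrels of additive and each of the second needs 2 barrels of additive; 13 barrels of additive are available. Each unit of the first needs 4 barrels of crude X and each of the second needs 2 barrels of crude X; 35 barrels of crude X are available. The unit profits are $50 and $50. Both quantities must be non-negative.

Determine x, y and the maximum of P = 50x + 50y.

Feasible corners and P = 50x + 50y:
  (0, 0) → P = 0
  (0, 17/4) → P = 425/2
  (13/5, 0) → P = 130
  (1, 4) → P = 250

x = 1, y = 4, maximum P = 250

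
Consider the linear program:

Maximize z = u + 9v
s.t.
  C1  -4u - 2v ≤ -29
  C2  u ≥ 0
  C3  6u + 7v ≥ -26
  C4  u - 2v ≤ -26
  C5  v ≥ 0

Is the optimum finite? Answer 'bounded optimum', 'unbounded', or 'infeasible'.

unbounded

From the feasible point (0, 29/2), moving in the direction (0, 1) keeps every constraint satisfied while z increases without bound.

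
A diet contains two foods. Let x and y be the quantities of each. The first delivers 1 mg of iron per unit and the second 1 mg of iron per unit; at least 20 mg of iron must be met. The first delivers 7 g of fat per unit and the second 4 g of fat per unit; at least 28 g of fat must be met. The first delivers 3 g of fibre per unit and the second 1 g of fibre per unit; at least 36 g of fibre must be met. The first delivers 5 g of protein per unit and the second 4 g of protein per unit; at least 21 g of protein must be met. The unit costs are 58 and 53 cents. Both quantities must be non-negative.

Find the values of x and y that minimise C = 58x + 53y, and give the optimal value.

x = 8, y = 12, minimum C = 1100

Extreme points and C = 58x + 53y:
  (0, 36) → C = 1908
  (20, 0) → C = 1160
  (8, 12) → C = 1100
The feasible region is unbounded (it extends along (0, 1), (1, 0)), but C strictly increases along every unbounded feasible direction, so there is no improving ray and the minimum is attained at a vertex.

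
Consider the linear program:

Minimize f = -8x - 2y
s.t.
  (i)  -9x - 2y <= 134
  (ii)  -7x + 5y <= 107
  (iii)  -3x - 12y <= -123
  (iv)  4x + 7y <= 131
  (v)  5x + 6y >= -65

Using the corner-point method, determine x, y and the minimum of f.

x = 79/3, y = 11/3, minimum f = -218

At the optimal vertex, -3x - 12y = -123 and 4x + 7y = 131.
Solving simultaneously gives x = 79/3, y = 11/3.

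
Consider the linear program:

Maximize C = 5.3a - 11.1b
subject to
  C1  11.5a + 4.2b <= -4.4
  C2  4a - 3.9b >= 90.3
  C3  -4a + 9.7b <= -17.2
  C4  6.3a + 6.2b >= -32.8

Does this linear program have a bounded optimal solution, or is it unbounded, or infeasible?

infeasible

The boundaries 11.5a + 4.2b = -4.4 and 4a - 3.9b = 90.3 meet at (2414/411, -21121/1233), but that point violates 6.3a + 6.2b ≥ -32.8. Every candidate vertex is excluded by some other constraint, so the feasible region is empty.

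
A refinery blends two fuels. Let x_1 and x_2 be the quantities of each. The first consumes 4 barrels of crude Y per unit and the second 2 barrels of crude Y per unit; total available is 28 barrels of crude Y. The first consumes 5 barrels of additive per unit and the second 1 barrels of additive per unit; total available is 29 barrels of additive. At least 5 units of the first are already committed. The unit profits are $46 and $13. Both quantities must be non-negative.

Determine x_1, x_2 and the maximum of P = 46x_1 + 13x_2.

Vertices and P = 46x_1 + 13x_2:
  (29/5, 0) → P = 1334/5
  (5, 0) → P = 230
  (5, 4) → P = 282

The optimum lies where 4x_1 + 2x_2 = 28 and 5x_1 + x_2 = 29.
Solving simultaneously gives x_1 = 5, x_2 = 4.

x_1 = 5, x_2 = 4, maximum P = 282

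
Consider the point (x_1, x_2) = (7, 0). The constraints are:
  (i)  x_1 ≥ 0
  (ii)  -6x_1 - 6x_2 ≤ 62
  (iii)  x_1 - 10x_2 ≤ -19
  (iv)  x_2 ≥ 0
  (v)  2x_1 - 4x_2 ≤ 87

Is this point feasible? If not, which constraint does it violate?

not feasible — violates (iii)

Constraint (iii): x_1 - 10x_2 = 7, which is not ≤ -19. All other constraints are satisfied.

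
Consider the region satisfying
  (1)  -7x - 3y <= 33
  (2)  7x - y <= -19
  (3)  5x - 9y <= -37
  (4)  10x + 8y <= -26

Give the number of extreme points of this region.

Pairwise boundary intersections that survive every other constraint:
  (-68/13, 47/39)
  (-93/13, 74/13)
  (-53/13, 24/13)

3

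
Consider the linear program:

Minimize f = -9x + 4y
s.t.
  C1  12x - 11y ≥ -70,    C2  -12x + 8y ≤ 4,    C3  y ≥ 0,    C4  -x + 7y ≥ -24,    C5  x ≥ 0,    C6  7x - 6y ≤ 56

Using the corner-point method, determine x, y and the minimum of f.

x = 1036/5, y = 1162/5, minimum f = -4676/5

Feasible corners and f = -9x + 4y:
  (43/3, 22) → f = -41
  (1036/5, 1162/5) → f = -4676/5
  (0, 1/2) → f = 2
  (0, 0) → f = 0
  (8, 0) → f = -72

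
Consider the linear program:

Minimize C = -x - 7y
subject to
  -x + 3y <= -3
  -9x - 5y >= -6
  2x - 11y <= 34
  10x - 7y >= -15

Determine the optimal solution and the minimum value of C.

Extreme points and C = -x - 7y:
  (33/32, -21/32) → C = 57/16
  (-66/23, -45/23) → C = 381/23
  (236/109, -294/109) → C = 1822/109
  (-403/96, -185/48) → C = 2993/96

x = 33/32, y = -21/32, minimum C = 57/16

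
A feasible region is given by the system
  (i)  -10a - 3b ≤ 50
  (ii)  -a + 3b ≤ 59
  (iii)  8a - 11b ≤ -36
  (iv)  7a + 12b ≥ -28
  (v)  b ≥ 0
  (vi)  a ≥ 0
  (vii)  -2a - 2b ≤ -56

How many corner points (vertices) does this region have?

3

Intersecting each pair of boundary lines and keeping only the points that satisfy every inequality leaves:
  (541/13, 436/13)
  (25/4, 87/4)
  (272/19, 260/19)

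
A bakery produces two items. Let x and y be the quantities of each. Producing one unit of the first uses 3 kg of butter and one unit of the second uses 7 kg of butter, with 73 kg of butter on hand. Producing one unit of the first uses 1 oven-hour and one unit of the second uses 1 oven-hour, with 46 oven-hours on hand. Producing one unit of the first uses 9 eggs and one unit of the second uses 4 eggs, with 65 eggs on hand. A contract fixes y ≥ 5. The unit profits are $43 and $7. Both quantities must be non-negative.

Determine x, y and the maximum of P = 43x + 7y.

x = 5, y = 5, maximum P = 250

Feasible corners and P = 43x + 7y:
  (0, 73/7) → P = 73
  (0, 5) → P = 35
  (163/51, 154/17) → P = 10243/51
  (5, 5) → P = 250

At the optimal vertex, 9x + 4y = 65 and y = 5.
Solving simultaneously gives x = 5, y = 5.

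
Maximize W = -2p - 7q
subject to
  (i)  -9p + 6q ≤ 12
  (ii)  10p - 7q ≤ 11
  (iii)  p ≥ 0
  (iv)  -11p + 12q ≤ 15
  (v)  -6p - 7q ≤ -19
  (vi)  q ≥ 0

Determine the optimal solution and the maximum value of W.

p = 15/8, q = 31/28, maximum W = -23/2

Extreme points and W = -2p - 7q:
  (237/43, 271/43) → W = -2371/43
  (15/8, 31/28) → W = -23/2
  (123/149, 299/149) → W = -2339/149

At the optimal vertex, 10p - 7q = 11 and -6p - 7q = -19.
Solving simultaneously gives p = 15/8, q = 31/28.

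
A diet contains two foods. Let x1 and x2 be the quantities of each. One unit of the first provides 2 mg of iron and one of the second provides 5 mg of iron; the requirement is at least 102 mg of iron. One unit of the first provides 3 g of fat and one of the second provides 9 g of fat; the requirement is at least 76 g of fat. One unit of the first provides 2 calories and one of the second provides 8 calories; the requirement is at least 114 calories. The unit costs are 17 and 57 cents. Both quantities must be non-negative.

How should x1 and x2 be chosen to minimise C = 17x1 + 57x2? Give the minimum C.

x1 = 41, x2 = 4, minimum C = 925

Extreme points and C = 17x1 + 57x2:
  (0, 102/5) → C = 5814/5
  (57, 0) → C = 969
  (41, 4) → C = 925
The feasible region is unbounded (it extends along (0, 1), (1, 0)), but C strictly increases along every unbounded feasible direction, so there is no improving ray and the minimum is attained at a vertex.

The binding constraints are 2x1 + 5x2 = 102 and 2x1 + 8x2 = 114.
Solving simultaneously gives x1 = 41, x2 = 4.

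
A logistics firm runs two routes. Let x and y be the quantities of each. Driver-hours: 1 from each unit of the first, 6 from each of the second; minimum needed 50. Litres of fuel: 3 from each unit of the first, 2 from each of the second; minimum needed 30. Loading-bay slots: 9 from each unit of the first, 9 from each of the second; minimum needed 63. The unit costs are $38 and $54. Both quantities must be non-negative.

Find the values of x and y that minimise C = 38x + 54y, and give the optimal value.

x = 5, y = 15/2, minimum C = 595

Vertices and C = 38x + 54y:
  (0, 15) → C = 810
  (50, 0) → C = 1900
  (5, 15/2) → C = 595
The feasible region is unbounded (it extends along (0, 1), (1, 0)), but C strictly increases along every unbounded feasible direction, so there is no improving ray and the minimum is attained at a vertex.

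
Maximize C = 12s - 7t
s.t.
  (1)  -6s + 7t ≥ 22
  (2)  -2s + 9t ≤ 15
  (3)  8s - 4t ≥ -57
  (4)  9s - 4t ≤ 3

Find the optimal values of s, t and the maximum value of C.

s = -93/40, t = 23/20, maximum C = -719/20

Extreme points and C = 12s - 7t:
  (-93/40, 23/20) → C = -719/20
  (-311/32, -83/16) → C = -1285/16
  (-453/64, 3/32) → C = -2739/32

The optimum lies where -6s + 7t = 22 and -2s + 9t = 15.
Solving simultaneously gives s = -93/40, t = 23/20.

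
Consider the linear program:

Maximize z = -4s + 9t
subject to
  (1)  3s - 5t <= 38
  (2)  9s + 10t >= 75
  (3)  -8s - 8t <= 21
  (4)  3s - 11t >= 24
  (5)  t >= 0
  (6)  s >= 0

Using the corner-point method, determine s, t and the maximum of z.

s = 355/43, t = 3/43, maximum z = -1393/43

Extreme points and z = -4s + 9t:
  (149/9, 7/3) → z = -407/9
  (38/3, 0) → z = -152/3
  (355/43, 3/43) → z = -1393/43
  (25/3, 0) → z = -100/3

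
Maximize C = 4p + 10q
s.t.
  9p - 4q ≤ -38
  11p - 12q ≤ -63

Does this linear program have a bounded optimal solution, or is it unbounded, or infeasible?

unbounded

From the feasible point (-51/16, 149/64), moving in the direction (4, 9) keeps every constraint satisfied while C increases without bound.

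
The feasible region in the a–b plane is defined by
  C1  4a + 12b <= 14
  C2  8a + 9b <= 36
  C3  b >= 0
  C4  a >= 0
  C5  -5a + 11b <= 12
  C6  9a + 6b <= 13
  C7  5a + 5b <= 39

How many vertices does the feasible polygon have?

5

Intersecting each pair of boundary lines and keeping only the points that satisfy every inequality leaves:
  (5/52, 59/52)
  (6/7, 37/42)
  (0, 0)
  (13/9, 0)
  (0, 12/11)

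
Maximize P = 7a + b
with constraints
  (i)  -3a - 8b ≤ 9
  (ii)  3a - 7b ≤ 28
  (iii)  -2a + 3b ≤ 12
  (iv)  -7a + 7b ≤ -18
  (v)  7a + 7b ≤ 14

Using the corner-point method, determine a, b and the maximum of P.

a = 21/5, b = -11/5, maximum P = 136/5

Feasible corners and P = 7a + b:
  (161/45, -37/15) → P = 1016/45
  (81/77, -117/77) → P = 450/77
  (21/5, -11/5) → P = 136/5
  (16/7, -2/7) → P = 110/7

The optimum lies where 3a - 7b = 28 and 7a + 7b = 14.
Solving simultaneously gives a = 21/5, b = -11/5.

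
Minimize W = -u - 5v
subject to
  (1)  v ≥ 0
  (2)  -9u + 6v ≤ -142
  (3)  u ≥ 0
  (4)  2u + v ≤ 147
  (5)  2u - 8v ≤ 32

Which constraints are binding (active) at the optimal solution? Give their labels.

(2) and (4)

Vertices and W = -u - 5v:
  (142/9, 0) → W = -142/9
  (16, 0) → W = -16
  (1024/21, 1039/21) → W = -2073/7
  (604/9, 115/9) → W = -131

The minimum is at (1024/21, 1039/21). Substituting into each constraint, equality holds for (2) and (4); the remaining constraints have slack.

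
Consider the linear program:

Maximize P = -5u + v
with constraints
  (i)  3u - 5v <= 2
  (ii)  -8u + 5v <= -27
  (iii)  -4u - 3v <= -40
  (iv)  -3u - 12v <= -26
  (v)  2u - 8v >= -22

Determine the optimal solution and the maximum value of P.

u = 127/19, v = 84/19, maximum P = -29

Extreme points and P = -5u + v:
  (206/29, 112/29) → P = -918/29
  (9, 5) → P = -40
  (127/19, 84/19) → P = -29

The binding constraints are -4u - 3v = -40 and 2u - 8v = -22.
Solving simultaneously gives u = 127/19, v = 84/19.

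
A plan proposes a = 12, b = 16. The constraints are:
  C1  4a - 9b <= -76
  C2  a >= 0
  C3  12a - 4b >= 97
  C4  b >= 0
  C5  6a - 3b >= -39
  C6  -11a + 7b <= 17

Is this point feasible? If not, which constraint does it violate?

Constraint C3: 12a - 4b = 80, which is not ≥ 97. All other constraints are satisfied.

not feasible — violates C3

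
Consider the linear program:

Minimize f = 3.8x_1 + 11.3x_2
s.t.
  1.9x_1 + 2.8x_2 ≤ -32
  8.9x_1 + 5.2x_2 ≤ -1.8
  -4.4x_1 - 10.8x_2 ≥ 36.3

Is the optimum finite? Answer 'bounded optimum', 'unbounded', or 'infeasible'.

From the feasible point (2017/188, -14069/752), moving in the direction (5.2, -8.9) keeps every constraint satisfied while f decreases without bound.

unbounded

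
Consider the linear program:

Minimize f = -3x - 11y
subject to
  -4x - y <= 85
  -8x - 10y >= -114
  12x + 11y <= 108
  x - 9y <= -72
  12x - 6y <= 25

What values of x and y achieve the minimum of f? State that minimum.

x = -241/8, y = 71/2, minimum f = -2401/8

Corner points and f = -3x - 11y:
  (-241/8, 71/2) → f = -2401/8
  (-837/37, 203/37) → f = 278/37
  (-87/16, 63/4) → f = -2511/16
  (180/119, 972/119) → f = -11232/119

At the optimal vertex, -4x - y = 85 and -8x - 10y = -114.
Solving simultaneously gives x = -241/8, y = 71/2.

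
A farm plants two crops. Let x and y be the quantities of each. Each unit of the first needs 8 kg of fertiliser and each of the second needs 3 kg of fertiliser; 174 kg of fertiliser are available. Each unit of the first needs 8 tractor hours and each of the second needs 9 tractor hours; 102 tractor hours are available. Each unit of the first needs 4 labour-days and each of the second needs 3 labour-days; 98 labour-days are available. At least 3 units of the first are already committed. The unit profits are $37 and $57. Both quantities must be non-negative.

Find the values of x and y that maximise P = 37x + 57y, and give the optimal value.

x = 3, y = 26/3, maximum P = 605

At the optimal vertex, 8x + 9y = 102 and x = 3.
Solving simultaneously gives x = 3, y = 26/3.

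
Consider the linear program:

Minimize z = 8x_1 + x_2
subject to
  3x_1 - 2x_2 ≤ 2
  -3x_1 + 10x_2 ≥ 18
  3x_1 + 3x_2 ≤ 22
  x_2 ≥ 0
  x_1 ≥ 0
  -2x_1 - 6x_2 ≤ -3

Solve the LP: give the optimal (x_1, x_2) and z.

x_1 = 0, x_2 = 9/5, minimum z = 9/5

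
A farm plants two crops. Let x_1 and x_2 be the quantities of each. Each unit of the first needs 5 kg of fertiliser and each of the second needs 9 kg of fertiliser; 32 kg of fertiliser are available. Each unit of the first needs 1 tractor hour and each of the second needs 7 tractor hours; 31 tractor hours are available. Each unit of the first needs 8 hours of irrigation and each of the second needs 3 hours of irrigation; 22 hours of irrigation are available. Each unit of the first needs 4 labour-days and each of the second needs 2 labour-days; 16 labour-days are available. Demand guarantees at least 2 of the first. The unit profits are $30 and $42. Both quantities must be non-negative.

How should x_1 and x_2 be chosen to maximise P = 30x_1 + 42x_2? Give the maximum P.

x_1 = 2, x_2 = 2, maximum P = 144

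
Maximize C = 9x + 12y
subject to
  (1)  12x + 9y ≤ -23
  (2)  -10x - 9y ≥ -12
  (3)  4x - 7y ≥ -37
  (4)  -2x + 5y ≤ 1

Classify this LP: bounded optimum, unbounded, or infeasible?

Corner points and C = 9x + 12y:
  (-62/39, -17/39) → C = -254/13
  (-89/3, -35/3) → C = -407
The feasible region has finitely many vertices and no improving ray; the maximum is -254/13 at (-62/39, -17/39).

bounded optimum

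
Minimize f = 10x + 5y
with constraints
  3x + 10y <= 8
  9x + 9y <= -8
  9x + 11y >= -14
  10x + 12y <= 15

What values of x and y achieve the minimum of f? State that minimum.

x = -4, y = 2, minimum f = -30

Extreme points and f = 10x + 5y:
  (-152/63, 32/21) → f = -1040/63
  (-4, 2) → f = -30
  (19/9, -3) → f = 55/9

At the optimal vertex, 3x + 10y = 8 and 9x + 11y = -14.
Solving simultaneously gives x = -4, y = 2.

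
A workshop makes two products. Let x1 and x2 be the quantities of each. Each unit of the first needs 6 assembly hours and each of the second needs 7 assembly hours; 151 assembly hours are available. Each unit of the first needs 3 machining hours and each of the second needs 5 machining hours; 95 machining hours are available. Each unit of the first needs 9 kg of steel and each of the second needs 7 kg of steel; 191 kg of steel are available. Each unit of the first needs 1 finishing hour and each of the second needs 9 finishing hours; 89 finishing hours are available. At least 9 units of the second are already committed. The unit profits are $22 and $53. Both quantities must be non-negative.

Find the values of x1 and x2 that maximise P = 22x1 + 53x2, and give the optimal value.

Extreme points and P = 22x1 + 53x2:
  (0, 89/9) → P = 4717/9
  (0, 9) → P = 477
  (8, 9) → P = 653

x1 = 8, x2 = 9, maximum P = 653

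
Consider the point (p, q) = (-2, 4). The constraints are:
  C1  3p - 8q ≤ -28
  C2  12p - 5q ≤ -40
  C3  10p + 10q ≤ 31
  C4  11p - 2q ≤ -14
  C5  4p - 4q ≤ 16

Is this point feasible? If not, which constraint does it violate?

feasible

C1: -38 ≤ -28 ✓
C2: -44 ≤ -40 ✓
C3: 20 ≤ 31 ✓
C4: -30 ≤ -14 ✓
C5: -24 ≤ 16 ✓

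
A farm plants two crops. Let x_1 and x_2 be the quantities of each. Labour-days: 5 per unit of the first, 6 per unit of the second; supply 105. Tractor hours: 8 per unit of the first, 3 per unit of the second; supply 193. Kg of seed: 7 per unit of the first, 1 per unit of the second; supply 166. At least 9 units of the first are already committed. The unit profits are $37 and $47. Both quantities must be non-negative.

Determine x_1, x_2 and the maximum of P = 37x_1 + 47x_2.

x_1 = 9, x_2 = 10, maximum P = 803

Extreme points and P = 37x_1 + 47x_2:
  (21, 0) → P = 777
  (9, 0) → P = 333
  (9, 10) → P = 803

At the optimal vertex, 5x_1 + 6x_2 = 105 and x_1 = 9.
Solving simultaneously gives x_1 = 9, x_2 = 10.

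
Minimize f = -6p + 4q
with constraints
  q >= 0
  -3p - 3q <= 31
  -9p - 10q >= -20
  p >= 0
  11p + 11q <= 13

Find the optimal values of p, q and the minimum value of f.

p = 13/11, q = 0, minimum f = -78/11

Vertices and f = -6p + 4q:
  (0, 0) → f = 0
  (13/11, 0) → f = -78/11
  (0, 13/11) → f = 52/11

The binding constraints are q = 0 and 11p + 11q = 13.
Solving simultaneously gives p = 13/11, q = 0.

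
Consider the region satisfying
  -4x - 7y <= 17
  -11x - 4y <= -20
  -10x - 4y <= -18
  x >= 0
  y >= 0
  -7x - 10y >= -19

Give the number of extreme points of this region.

3

Intersecting each pair of boundary lines and keeping only the points that satisfy every inequality leaves:
  (20/11, 0)
  (62/41, 69/82)
  (19/7, 0)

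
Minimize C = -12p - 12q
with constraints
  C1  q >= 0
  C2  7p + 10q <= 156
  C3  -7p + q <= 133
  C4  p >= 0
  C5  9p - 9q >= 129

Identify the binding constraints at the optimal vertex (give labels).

C1 and C2

Feasible corners and C = -12p - 12q:
  (156/7, 0) → C = -1872/7
  (43/3, 0) → C = -172
  (898/51, 167/51) → C = -4260/17

The minimum is at (156/7, 0). Substituting into each constraint, equality holds for C1 and C2; the remaining constraints have slack.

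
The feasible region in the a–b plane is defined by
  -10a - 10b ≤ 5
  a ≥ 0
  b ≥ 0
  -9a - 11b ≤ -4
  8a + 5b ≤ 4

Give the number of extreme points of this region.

Pairwise boundary intersections that survive every other constraint:
  (0, 4/11)
  (0, 4/5)
  (4/9, 0)
  (1/2, 0)

4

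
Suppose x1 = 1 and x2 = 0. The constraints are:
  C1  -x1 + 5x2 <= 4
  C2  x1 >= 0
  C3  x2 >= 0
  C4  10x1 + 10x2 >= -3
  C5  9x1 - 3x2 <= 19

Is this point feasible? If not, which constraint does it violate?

C1: -1 ≤ 4 ✓
C2: 1 ≥ 0 ✓
C3: 0 ≥ 0 ✓
C4: 10 ≥ -3 ✓
C5: 9 ≤ 19 ✓

feasible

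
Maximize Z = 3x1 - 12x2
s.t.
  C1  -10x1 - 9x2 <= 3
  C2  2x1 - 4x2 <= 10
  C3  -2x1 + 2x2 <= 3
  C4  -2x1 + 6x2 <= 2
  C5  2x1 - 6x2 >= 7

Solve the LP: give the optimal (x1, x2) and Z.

Corner points and Z = 3x1 - 12x2:
  (39/29, -53/29) → Z = 753/29
  (15/26, -38/39) → Z = 349/26
  (8, 3/2) → Z = 6

At the optimal vertex, -10x1 - 9x2 = 3 and 2x1 - 4x2 = 10.
Solving simultaneously gives x1 = 39/29, x2 = -53/29.

x1 = 39/29, x2 = -53/29, maximum Z = 753/29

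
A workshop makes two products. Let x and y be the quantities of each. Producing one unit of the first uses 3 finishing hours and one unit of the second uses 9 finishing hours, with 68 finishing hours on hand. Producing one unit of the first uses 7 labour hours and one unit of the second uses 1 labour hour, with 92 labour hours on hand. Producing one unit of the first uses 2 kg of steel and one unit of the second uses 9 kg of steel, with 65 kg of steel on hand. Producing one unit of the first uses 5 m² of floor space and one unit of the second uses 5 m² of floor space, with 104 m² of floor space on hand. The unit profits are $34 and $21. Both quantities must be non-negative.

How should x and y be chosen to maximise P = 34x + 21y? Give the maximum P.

x = 38/3, y = 10/3, maximum P = 1502/3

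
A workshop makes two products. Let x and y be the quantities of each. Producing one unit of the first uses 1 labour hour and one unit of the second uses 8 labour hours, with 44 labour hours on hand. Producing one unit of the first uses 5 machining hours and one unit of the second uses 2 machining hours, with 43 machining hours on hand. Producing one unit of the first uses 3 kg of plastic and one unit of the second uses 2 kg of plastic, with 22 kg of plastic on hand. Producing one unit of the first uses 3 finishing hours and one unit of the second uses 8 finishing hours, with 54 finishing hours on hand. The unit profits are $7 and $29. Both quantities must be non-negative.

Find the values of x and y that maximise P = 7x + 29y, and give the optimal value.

x = 4, y = 5, maximum P = 173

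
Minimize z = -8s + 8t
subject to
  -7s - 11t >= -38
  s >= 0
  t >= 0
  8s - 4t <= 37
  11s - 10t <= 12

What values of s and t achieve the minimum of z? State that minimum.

s = 12/11, t = 0, minimum z = -96/11

Corner points and z = -8s + 8t:
  (0, 38/11) → z = 304/11
  (512/191, 334/191) → z = -1424/191
  (0, 0) → z = 0
  (12/11, 0) → z = -96/11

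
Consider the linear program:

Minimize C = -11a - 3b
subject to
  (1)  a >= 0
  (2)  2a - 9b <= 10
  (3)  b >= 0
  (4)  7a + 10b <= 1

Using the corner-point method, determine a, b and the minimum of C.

a = 1/7, b = 0, minimum C = -11/7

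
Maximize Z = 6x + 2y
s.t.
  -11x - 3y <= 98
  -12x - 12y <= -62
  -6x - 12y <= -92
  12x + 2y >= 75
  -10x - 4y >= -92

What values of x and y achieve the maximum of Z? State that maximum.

x = 23/3, y = 23/6, maximum Z = 161/3

Extreme points and Z = 6x + 2y:
  (179/33, 109/22) → Z = 467/11
  (23/3, 23/6) → Z = 161/3
  (29/7, 177/14) → Z = 351/7

At the optimal vertex, -6x - 12y = -92 and -10x - 4y = -92.
Solving simultaneously gives x = 23/3, y = 23/6.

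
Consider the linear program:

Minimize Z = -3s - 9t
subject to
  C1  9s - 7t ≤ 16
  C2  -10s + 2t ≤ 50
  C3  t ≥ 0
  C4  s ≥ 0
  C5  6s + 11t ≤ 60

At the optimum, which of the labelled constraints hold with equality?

C4 and C5

Extreme points and Z = -3s - 9t:
  (16/9, 0) → Z = -16/3
  (596/141, 148/47) → Z = -1928/47
  (0, 0) → Z = 0
  (0, 60/11) → Z = -540/11

The minimum is at (0, 60/11). Substituting into each constraint, equality holds for C4 and C5; the remaining constraints have slack.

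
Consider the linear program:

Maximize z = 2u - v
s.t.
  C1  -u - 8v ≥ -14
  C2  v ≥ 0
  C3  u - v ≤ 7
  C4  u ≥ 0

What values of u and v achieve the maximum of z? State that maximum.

u = 70/9, v = 7/9, maximum z = 133/9

Feasible corners and z = 2u - v:
  (70/9, 7/9) → z = 133/9
  (0, 7/4) → z = -7/4
  (7, 0) → z = 14
  (0, 0) → z = 0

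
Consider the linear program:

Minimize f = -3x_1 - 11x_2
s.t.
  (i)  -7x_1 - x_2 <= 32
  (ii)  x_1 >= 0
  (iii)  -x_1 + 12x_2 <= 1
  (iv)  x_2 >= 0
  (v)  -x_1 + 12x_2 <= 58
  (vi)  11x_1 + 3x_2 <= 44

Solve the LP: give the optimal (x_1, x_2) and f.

Extreme points and f = -3x_1 - 11x_2:
  (0, 1/12) → f = -11/12
  (0, 0) → f = 0
  (35/9, 11/27) → f = -436/27
  (4, 0) → f = -12

x_1 = 35/9, x_2 = 11/27, minimum f = -436/27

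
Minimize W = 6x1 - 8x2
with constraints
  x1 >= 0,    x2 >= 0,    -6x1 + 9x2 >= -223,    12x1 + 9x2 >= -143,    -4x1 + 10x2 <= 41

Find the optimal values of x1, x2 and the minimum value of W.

Corner points and W = 6x1 - 8x2:
  (0, 0) → W = 0
  (0, 41/10) → W = -164/5
  (223/6, 0) → W = 223
  (2599/24, 569/12) → W = 3245/12

The optimum lies where x1 = 0 and -4x1 + 10x2 = 41.
Solving simultaneously gives x1 = 0, x2 = 41/10.

x1 = 0, x2 = 41/10, minimum W = -164/5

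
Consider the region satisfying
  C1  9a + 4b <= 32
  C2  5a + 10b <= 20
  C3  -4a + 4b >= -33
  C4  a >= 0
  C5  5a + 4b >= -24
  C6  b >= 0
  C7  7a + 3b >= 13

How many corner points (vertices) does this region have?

Pairwise boundary intersections that survive every other constraint:
  (24/7, 2/7)
  (32/9, 0)
  (14/11, 15/11)
  (13/7, 0)

4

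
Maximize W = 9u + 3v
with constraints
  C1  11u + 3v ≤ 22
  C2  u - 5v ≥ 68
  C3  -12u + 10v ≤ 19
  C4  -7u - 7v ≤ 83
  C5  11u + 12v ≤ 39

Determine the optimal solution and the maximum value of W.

u = 157/29, v = -363/29, maximum W = 324/29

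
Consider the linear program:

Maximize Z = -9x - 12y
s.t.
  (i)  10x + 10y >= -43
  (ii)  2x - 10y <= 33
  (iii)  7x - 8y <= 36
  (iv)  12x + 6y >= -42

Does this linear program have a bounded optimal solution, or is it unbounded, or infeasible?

bounded optimum

Feasible corners and Z = -9x - 12y:
  (-5/6, -52/15) → Z = 491/10
  (-27/10, -8/5) → Z = 87/2
  (16/9, -53/18) → Z = 58/3
The feasible region has finitely many vertices and no improving ray; the maximum is 491/10 at (-5/6, -52/15).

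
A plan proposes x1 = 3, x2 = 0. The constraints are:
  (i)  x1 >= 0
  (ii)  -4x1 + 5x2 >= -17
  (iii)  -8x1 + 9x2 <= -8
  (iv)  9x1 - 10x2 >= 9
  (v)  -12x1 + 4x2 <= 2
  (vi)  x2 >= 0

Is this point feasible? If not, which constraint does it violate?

feasible

(i): 3 ≥ 0 ✓
(ii): -12 ≥ -17 ✓
(iii): -24 ≤ -8 ✓
(iv): 27 ≥ 9 ✓
(v): -36 ≤ 2 ✓
(vi): 0 ≥ 0 ✓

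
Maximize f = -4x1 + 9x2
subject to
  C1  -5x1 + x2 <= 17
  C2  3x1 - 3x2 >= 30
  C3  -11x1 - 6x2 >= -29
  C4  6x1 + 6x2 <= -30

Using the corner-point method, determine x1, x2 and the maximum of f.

Corner points and f = -4x1 + 9x2:
  (-27/4, -67/4) → f = -495/4
  (5/2, -15/2) → f = -155/2
  (59/5, -84/5) → f = -992/5
The feasible region is unbounded (it extends along (-1, -5), (6, -11)), but f strictly decreases along every unbounded feasible direction, so there is no improving ray and the maximum is attained at a vertex.

At the optimal vertex, 3x1 - 3x2 = 30 and 6x1 + 6x2 = -30.
Solving simultaneously gives x1 = 5/2, x2 = -15/2.

x1 = 5/2, x2 = -15/2, maximum f = -155/2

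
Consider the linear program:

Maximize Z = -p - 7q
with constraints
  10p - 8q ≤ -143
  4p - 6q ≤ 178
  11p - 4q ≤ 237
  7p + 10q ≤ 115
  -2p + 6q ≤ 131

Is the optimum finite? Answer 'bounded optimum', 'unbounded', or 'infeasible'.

unbounded

From the feasible point (-163/2, -84), moving in the direction (-6, -2) keeps every constraint satisfied while Z increases without bound.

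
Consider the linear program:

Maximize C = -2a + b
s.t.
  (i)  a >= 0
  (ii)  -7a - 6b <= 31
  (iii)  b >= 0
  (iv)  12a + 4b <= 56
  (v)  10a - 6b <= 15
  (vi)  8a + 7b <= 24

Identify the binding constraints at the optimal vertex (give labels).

Vertices and C = -2a + b:
  (0, 0) → C = 0
  (0, 24/7) → C = 24/7
  (3/2, 0) → C = -3
  (249/118, 60/59) → C = -189/59

The maximum is at (0, 24/7). Substituting into each constraint, equality holds for (i) and (vi); the remaining constraints have slack.

(i) and (vi)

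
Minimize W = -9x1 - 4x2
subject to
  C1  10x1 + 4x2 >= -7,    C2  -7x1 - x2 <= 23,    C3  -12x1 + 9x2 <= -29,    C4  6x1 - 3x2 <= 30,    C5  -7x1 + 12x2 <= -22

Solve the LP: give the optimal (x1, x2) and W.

x1 = 98/17, x2 = 26/17, minimum W = -58

Corner points and W = -9x1 - 4x2:
  (53/138, -187/69) → W = 1019/138
  (11/6, -19/3) → W = 53/6
  (50/27, -61/81) → W = -1106/81
  (98/17, 26/17) → W = -58

The optimum lies where 6x1 - 3x2 = 30 and -7x1 + 12x2 = -22.
Solving simultaneously gives x1 = 98/17, x2 = 26/17.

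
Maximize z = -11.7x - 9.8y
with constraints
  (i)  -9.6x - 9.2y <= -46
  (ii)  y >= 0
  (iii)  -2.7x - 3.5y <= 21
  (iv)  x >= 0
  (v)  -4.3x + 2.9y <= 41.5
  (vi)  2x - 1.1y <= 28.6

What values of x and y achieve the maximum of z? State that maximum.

x = 0, y = 5, maximum z = -49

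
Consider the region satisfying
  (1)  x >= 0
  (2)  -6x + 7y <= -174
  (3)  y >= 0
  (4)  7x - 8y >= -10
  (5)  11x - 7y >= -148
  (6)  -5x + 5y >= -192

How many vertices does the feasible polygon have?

Intersecting each pair of boundary lines and keeping only the points that satisfy every inequality leaves:
  (29, 0)
  (474/5, 282/5)
  (192/5, 0)

3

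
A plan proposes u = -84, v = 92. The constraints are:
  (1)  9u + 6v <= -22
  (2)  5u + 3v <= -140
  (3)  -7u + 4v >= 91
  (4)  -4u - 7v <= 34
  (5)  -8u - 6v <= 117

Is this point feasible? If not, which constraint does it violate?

not feasible — violates (5)

Constraint (5): -8u - 6v = 120, which is not ≤ 117. All other constraints are satisfied.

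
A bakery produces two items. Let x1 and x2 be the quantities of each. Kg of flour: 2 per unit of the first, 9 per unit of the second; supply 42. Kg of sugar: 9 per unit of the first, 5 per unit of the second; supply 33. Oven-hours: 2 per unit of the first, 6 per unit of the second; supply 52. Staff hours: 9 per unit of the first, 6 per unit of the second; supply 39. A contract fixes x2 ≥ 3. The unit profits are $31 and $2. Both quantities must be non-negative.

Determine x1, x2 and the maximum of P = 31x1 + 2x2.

x1 = 2, x2 = 3, maximum P = 68

Corner points and P = 31x1 + 2x2:
  (0, 14/3) → P = 28/3
  (0, 3) → P = 6
  (87/71, 312/71) → P = 3321/71
  (2, 3) → P = 68

The binding constraints are 9x1 + 5x2 = 33 and x2 = 3.
Solving simultaneously gives x1 = 2, x2 = 3.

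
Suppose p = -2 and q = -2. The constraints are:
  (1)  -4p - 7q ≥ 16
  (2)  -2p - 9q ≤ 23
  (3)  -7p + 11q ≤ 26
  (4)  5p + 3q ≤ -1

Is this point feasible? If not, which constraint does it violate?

(1): 22 ≥ 16 ✓
(2): 22 ≤ 23 ✓
(3): -8 ≤ 26 ✓
(4): -16 ≤ -1 ✓

feasible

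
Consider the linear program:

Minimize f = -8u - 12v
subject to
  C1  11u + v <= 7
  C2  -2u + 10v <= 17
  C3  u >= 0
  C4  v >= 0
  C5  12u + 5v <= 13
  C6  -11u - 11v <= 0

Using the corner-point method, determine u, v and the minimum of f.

u = 9/26, v = 23/13, minimum f = -24

The binding constraints are -2u + 10v = 17 and 12u + 5v = 13.
Solving simultaneously gives u = 9/26, v = 23/13.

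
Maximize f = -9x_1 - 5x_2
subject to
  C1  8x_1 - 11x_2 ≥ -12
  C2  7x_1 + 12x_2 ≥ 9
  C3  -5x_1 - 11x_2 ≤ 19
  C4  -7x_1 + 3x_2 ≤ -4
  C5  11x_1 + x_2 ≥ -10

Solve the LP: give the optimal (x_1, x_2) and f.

x_1 = 5/7, x_2 = 1/3, maximum f = -170/21

Extreme points and f = -9x_1 - 5x_2:
  (80/53, 116/53) → f = -1300/53
  (327/17, -178/17) → f = -2053/17
  (5/7, 1/3) → f = -170/21
The feasible region is unbounded (it extends along (11, -5), (11, 8)), but f strictly decreases along every unbounded feasible direction, so there is no improving ray and the maximum is attained at a vertex.

The binding constraints are 7x_1 + 12x_2 = 9 and -7x_1 + 3x_2 = -4.
Solving simultaneously gives x_1 = 5/7, x_2 = 1/3.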